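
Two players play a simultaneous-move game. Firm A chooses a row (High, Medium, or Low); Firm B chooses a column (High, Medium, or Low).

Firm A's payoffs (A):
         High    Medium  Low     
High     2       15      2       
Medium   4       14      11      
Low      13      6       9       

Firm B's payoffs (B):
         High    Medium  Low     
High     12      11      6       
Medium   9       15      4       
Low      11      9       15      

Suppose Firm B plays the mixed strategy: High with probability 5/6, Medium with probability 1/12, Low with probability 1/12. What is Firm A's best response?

Compute Firm A's expected payoff from each pure strategy against the given mix.
High: (5/6)·2 + (1/12)·15 + (1/12)·2 = 37/12
Medium: (5/6)·4 + (1/12)·14 + (1/12)·11 = 65/12
Low: (5/6)·13 + (1/12)·6 + (1/12)·9 = 145/12
Highest expected payoff is 145/12, from Low.

Low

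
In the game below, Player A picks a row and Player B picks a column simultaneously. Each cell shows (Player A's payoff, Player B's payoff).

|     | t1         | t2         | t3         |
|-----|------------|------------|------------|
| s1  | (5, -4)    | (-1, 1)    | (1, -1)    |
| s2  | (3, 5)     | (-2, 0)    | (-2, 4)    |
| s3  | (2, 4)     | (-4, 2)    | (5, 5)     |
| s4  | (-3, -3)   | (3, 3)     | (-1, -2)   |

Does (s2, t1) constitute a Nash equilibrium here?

Holding Player B at t1: Player A gets 3 from s2 but could get 5 by switching to s1. Player A has a profitable deviation.

No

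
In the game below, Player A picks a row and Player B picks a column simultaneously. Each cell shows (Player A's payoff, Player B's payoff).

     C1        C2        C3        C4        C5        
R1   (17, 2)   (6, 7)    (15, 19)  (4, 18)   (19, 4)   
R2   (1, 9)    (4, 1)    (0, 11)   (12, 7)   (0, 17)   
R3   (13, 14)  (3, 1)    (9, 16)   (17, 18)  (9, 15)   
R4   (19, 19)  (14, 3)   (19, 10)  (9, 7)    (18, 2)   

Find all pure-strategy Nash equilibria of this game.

Find each player's best response to every opponent strategy; NE are the intersections.
Player A's best responses — vs C1: R4 (payoff 19); vs C2: R4 (payoff 14); vs C3: R4 (payoff 19); vs C4: R3 (payoff 17); vs C5: R1 (payoff 19).
Player B's best responses — vs R1: C3 (payoff 19); vs R2: C5 (payoff 17); vs R3: C4 (payoff 18); vs R4: C1 (payoff 19).
Mutual best responses occur at (R3, C4) and (R4, C1); at each, neither player gains by switching.

(R3, C4) and (R4, C1)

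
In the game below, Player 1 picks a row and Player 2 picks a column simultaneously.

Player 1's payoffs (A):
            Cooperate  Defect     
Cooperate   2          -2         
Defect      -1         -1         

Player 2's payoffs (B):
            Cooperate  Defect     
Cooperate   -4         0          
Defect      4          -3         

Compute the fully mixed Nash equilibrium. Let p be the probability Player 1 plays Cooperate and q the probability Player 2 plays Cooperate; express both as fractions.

p = 7/11, q = 1/4

In a mixed NE each player is indifferent between their pure strategies, so the opponent's mix sets the indifference.
Player 2 indifferent between Cooperate and Defect: p·(-4) + (1−p)·4 = p·0 + (1−p)·(-3) ⟹ 4 + (-8)p = (-3) + 3p ⟹ p = 7/11.
Player 1 indifferent between Cooperate and Defect: q·2 + (1−q)·(-2) = q·(-1) + (1−q)·(-1) ⟹ (-2) + 4q = (-1) + 0q ⟹ q = 1/4.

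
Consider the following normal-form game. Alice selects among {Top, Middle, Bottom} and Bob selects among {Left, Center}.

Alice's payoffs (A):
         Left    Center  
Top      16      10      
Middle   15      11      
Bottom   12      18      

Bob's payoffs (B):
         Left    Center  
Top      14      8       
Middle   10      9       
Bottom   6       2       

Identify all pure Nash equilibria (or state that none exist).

A profile is a Nash equilibrium when each player is best-responding to the other.
Alice's best responses — vs Left: Top (payoff 16); vs Center: Bottom (payoff 18).
Bob's best responses — vs Top: Left (payoff 14); vs Middle: Left (payoff 10); vs Bottom: Left (payoff 6).
The only mutual best response is (Top, Left); neither player gains by switching there.

(Top, Left)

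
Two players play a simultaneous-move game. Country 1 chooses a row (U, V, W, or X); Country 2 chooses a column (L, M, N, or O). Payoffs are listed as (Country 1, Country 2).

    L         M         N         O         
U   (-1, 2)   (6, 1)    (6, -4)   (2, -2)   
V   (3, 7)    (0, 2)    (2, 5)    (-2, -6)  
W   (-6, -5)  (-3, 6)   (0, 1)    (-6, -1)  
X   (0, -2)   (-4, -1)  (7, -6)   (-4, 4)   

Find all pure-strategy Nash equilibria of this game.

A profile is a Nash equilibrium when each player is best-responding to the other.
Country 1's best responses — vs L: V (payoff 3); vs M: U (payoff 6); vs N: X (payoff 7); vs O: U (payoff 2).
Country 2's best responses — vs U: L (payoff 2); vs V: L (payoff 7); vs W: M (payoff 6); vs X: O (payoff 4).
The only mutual best response is (V, L); neither player gains by switching there.

(V, L)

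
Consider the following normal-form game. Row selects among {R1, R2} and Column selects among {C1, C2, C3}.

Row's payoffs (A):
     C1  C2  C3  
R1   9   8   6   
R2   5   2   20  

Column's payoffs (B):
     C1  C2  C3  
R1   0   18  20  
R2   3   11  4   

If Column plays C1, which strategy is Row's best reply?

With Column fixed at C1, Row's payoffs are: R1 → 9, R2 → 5.
The maximum is 9, achieved by R1.

R1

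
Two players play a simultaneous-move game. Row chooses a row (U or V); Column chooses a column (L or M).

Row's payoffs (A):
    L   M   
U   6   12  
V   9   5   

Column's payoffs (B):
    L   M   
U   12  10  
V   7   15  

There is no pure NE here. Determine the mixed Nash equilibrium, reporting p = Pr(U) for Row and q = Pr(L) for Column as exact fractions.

p = 4/5, q = 7/10

Each player's mixing probability is pinned down by making the *other* player indifferent.
Column indifferent between L and M: p·12 + (1−p)·7 = p·10 + (1−p)·15 ⟹ 7 + 5p = 15 + (-5)p ⟹ p = 4/5.
Row indifferent between U and V: q·6 + (1−q)·12 = q·9 + (1−q)·5 ⟹ 12 + (-6)q = 5 + 4q ⟹ q = 7/10.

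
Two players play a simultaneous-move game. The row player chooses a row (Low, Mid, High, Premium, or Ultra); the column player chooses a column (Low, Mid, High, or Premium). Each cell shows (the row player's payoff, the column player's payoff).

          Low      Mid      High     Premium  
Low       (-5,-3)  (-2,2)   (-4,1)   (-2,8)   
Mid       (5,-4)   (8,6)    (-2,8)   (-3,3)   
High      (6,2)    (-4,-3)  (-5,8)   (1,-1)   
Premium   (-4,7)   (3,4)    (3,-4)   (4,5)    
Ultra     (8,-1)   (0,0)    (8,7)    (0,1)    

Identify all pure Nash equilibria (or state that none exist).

(Ultra, High)

A profile is a Nash equilibrium when each player is best-responding to the other.
The row player's best responses — vs Low: Ultra (payoff 8); vs Mid: Mid (payoff 8); vs High: Ultra (payoff 8); vs Premium: Premium (payoff 4).
The column player's best responses — vs Low: Premium (payoff 8); vs Mid: High (payoff 8); vs High: High (payoff 8); vs Premium: Low (payoff 7); vs Ultra: High (payoff 7).
The only mutual best response is (Ultra, High); neither player gains by switching there.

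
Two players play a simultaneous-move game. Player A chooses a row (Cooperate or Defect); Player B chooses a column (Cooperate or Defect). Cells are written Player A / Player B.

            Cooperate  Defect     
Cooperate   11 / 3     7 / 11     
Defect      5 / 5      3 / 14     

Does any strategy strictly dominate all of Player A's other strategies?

A strategy is strictly dominant if it gives Player A a strictly higher payoff than every other strategy, against every choice by the opponent.
Cooperate strictly dominates: vs Cooperate: 11 > 5; vs Defect: 7 > 3.

Cooperate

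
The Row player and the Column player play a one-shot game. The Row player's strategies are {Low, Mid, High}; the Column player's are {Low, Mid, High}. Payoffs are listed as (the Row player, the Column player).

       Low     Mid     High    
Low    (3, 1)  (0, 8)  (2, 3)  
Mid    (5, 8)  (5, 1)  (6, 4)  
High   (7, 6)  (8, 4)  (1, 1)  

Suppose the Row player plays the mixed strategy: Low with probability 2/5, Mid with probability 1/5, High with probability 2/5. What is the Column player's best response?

The Column player's best reply maximizes expected payoff against the mix.
Low: (2/5)·1 + (1/5)·8 + (2/5)·6 = 22/5
Mid: (2/5)·8 + (1/5)·1 + (2/5)·4 = 5
High: (2/5)·3 + (1/5)·4 + (2/5)·1 = 12/5
Highest expected payoff is 5, from Mid.

Mid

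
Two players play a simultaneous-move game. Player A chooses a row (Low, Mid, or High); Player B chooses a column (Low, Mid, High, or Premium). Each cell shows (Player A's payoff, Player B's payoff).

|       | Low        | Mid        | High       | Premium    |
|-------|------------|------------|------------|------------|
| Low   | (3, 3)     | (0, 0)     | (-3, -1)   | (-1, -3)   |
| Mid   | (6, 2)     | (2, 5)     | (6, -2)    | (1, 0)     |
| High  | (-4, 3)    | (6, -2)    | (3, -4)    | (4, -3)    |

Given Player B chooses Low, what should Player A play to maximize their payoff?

With Player B fixed at Low, Player A's payoffs are: Low → 3, Mid → 6, High → -4.
The maximum is 6, achieved by Mid.

Mid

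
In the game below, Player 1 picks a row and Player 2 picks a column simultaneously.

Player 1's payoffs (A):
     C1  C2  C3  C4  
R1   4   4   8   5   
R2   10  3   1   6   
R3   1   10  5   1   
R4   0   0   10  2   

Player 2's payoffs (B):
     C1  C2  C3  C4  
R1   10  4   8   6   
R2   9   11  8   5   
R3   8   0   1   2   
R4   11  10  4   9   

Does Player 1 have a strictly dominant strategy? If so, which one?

No strictly dominant strategy

Check whether one of Player 1's strategies beats all alternatives regardless of what the opponent does.
R1 is not dominant: against C1, R2 gives 10 > 4.
R2 is not dominant: against C2, R1 gives 4 > 3.
R3 is not dominant: against C1, R1 gives 4 > 1.
R4 is not dominant: against C1, R1 gives 4 > 0.
No single strategy is best against every opponent action.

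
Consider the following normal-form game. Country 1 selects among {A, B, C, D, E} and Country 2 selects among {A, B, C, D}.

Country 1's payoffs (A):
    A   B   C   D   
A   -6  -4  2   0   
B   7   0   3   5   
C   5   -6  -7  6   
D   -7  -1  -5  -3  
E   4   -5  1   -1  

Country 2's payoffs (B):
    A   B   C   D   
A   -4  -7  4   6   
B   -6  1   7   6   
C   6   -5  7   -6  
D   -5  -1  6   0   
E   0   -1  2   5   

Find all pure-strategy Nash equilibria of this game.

Check mutual best responses: a cell is a NE iff neither player can gain by unilaterally deviating.
Country 1's best responses — vs A: B (payoff 7); vs B: B (payoff 0); vs C: B (payoff 3); vs D: C (payoff 6).
Country 2's best responses — vs A: D (payoff 6); vs B: C (payoff 7); vs C: C (payoff 7); vs D: C (payoff 6); vs E: D (payoff 5).
The only mutual best response is (B, C); neither player gains by switching there.

(B, C)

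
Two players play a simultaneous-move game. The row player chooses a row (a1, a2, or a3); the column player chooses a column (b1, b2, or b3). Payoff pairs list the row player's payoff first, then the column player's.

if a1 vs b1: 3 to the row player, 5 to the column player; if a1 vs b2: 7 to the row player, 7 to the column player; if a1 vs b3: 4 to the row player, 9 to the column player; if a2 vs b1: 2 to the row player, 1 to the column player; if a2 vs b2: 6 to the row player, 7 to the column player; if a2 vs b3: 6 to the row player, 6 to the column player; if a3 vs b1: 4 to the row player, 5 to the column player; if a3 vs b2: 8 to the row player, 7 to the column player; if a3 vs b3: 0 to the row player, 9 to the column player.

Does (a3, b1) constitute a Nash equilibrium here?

Holding the column player at b1: the row player gets 4 from a3, versus 3 from a1, 2 from a2. No profitable deviation for the row player.
Holding the row player at a3: the column player gets 5 from b1 but could get 9 by switching to b3. The column player has a profitable deviation.

No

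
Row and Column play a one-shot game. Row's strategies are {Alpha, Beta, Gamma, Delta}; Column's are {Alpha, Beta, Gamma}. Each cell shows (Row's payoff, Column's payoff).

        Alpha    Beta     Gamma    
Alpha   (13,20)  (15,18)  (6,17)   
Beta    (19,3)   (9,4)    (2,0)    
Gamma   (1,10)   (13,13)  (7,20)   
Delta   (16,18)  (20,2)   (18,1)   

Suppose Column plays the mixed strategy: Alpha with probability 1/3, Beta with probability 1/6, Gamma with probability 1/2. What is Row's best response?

Delta

Compute Row's expected payoff from each pure strategy against the given mix.
Alpha: (1/3)·13 + (1/6)·15 + (1/2)·6 = 59/6
Beta: (1/3)·19 + (1/6)·9 + (1/2)·2 = 53/6
Gamma: (1/3)·1 + (1/6)·13 + (1/2)·7 = 6
Delta: (1/3)·16 + (1/6)·20 + (1/2)·18 = 53/3
Highest expected payoff is 53/3, from Delta.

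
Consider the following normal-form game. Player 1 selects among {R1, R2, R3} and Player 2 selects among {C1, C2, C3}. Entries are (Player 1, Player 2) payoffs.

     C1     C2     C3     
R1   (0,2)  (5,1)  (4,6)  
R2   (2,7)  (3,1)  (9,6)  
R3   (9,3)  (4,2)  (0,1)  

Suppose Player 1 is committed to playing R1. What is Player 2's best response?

With Player 1 fixed at R1, Player 2's payoffs are: C1 → 2, C2 → 1, C3 → 6.
The maximum is 6, achieved by C3.

C3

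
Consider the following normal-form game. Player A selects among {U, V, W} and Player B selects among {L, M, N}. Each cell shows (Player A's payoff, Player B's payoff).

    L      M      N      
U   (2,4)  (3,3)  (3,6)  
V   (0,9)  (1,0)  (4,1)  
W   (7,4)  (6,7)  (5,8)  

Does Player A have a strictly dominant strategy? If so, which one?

Check whether one of Player A's strategies beats all alternatives regardless of what the opponent does.
W strictly dominates: vs L: 7 > each of {2, 0}; vs M: 6 > each of {3, 1}; vs N: 5 > each of {3, 4}.

W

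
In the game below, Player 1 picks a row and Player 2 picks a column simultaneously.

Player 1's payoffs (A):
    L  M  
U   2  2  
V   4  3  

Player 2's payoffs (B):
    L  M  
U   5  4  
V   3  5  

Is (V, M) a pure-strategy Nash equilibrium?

Yes

Holding Player 2 at M: Player 1 gets 3 from V, versus 2 from U. No profitable deviation for Player 1.
Holding Player 1 at V: Player 2 gets 5 from M, versus 3 from L. No profitable deviation for Player 2 either.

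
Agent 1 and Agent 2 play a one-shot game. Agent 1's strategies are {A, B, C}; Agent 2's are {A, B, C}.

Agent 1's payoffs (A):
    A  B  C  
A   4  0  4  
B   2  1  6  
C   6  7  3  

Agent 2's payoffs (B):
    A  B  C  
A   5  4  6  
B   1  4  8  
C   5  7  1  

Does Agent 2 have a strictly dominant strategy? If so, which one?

No strictly dominant strategy

A strategy is strictly dominant if it gives Agent 2 a strictly higher payoff than every other strategy, against every choice by the opponent.
A is not dominant: against A, C gives 6 > 5.
B is not dominant: against A, A gives 5 > 4.
C is not dominant: against C, A gives 5 > 1.
No single strategy is best against every opponent action.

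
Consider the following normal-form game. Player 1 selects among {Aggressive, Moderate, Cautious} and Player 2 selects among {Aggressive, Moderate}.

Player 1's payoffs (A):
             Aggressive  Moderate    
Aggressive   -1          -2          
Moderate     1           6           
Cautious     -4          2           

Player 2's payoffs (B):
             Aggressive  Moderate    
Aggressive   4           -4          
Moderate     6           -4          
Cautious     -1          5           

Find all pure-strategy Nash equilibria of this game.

(Moderate, Aggressive)

Check mutual best responses: a cell is a NE iff neither player can gain by unilaterally deviating.
Player 1's best responses — vs Aggressive: Moderate (payoff 1); vs Moderate: Moderate (payoff 6).
Player 2's best responses — vs Aggressive: Aggressive (payoff 4); vs Moderate: Aggressive (payoff 6); vs Cautious: Moderate (payoff 5).
The only mutual best response is (Moderate, Aggressive); neither player gains by switching there.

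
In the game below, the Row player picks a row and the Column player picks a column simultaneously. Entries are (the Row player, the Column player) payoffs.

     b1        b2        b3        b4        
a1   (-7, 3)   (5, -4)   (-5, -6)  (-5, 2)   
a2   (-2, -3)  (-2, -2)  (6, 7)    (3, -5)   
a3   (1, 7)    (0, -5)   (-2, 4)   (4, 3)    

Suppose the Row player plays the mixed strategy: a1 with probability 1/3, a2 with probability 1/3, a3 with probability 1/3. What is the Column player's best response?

Compute the Column player's expected payoff from each pure strategy against the given mix.
b1: (1/3)·3 + (1/3)·(-3) + (1/3)·7 = 7/3
b2: (1/3)·(-4) + (1/3)·(-2) + (1/3)·(-5) = -11/3
b3: (1/3)·(-6) + (1/3)·7 + (1/3)·4 = 5/3
b4: (1/3)·2 + (1/3)·(-5) + (1/3)·3 = 0
Highest expected payoff is 7/3, from b1.

b1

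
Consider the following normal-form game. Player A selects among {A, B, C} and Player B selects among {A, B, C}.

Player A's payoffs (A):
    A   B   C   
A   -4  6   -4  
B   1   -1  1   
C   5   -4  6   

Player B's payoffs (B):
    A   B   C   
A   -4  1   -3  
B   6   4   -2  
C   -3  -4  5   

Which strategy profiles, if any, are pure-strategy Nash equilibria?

Find each player's best response to every opponent strategy; NE are the intersections.
Player A's best responses — vs A: C (payoff 5); vs B: A (payoff 6); vs C: C (payoff 6).
Player B's best responses — vs A: B (payoff 1); vs B: A (payoff 6); vs C: C (payoff 5).
Mutual best responses occur at (A, B) and (C, C); at each, neither player gains by switching.

(A, B) and (C, C)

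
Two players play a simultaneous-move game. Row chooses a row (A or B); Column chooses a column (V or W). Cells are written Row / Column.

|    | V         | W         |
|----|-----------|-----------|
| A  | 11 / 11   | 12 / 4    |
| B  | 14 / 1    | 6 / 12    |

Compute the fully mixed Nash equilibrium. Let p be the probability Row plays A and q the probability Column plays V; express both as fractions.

Each player's mixing probability is pinned down by making the *other* player indifferent.
Column indifferent between V and W: p·11 + (1−p)·1 = p·4 + (1−p)·12 ⟹ 1 + 10p = 12 + (-8)p ⟹ p = 11/18.
Row indifferent between A and B: q·11 + (1−q)·12 = q·14 + (1−q)·6 ⟹ 12 + (-1)q = 6 + 8q ⟹ q = 2/3.

p = 11/18, q = 2/3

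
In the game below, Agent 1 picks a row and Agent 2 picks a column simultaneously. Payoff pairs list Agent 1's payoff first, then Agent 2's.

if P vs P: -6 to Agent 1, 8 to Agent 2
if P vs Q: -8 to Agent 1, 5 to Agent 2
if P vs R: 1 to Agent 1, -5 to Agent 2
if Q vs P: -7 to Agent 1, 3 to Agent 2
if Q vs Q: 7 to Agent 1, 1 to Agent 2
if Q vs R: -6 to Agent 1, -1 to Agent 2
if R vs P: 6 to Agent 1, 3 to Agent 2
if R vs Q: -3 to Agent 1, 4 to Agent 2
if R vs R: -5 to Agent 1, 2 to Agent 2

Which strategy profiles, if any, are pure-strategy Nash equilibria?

There is no pure-strategy Nash equilibrium

Check mutual best responses: a cell is a NE iff neither player can gain by unilaterally deviating.
Agent 1's best responses — vs P: R (payoff 6); vs Q: Q (payoff 7); vs R: P (payoff 1).
Agent 2's best responses — vs P: P (payoff 8); vs Q: P (payoff 3); vs R: Q (payoff 4).
No cell has both players best-responding. For instance, Agent 1's best reply to P is R, but against R Agent 2 prefers Q over P.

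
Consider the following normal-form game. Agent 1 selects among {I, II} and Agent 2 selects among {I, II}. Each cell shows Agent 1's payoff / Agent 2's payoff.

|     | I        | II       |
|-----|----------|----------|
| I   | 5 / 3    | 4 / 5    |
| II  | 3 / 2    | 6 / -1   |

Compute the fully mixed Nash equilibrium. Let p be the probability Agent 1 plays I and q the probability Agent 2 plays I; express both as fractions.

p = 3/5, q = 1/2

Each player's mixing probability is pinned down by making the *other* player indifferent.
Agent 2 indifferent between I and II: p·3 + (1−p)·2 = p·5 + (1−p)·(-1) ⟹ 2 + 1p = (-1) + 6p ⟹ p = 3/5.
Agent 1 indifferent between I and II: q·5 + (1−q)·4 = q·3 + (1−q)·6 ⟹ 4 + 1q = 6 + (-3)q ⟹ q = 1/2.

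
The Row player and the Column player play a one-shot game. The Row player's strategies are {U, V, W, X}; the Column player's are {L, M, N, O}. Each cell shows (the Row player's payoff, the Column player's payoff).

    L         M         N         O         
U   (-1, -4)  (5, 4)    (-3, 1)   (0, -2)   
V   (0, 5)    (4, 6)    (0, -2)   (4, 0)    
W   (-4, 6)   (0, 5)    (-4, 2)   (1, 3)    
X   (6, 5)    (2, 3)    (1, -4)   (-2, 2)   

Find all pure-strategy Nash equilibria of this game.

Check mutual best responses: a cell is a NE iff neither player can gain by unilaterally deviating.
The Row player's best responses — vs L: X (payoff 6); vs M: U (payoff 5); vs N: X (payoff 1); vs O: V (payoff 4).
The Column player's best responses — vs U: M (payoff 4); vs V: M (payoff 6); vs W: L (payoff 6); vs X: L (payoff 5).
Mutual best responses occur at (U, M) and (X, L); at each, neither player gains by switching.

(U, M) and (X, L)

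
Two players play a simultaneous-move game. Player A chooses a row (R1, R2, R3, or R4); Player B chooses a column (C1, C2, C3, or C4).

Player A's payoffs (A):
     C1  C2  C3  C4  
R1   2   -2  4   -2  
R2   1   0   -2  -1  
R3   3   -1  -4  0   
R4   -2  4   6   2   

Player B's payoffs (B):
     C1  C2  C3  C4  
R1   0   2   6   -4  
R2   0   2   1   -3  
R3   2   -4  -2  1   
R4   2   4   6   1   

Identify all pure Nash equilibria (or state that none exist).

Find each player's best response to every opponent strategy; NE are the intersections.
Player A's best responses — vs C1: R3 (payoff 3); vs C2: R4 (payoff 4); vs C3: R4 (payoff 6); vs C4: R4 (payoff 2).
Player B's best responses — vs R1: C3 (payoff 6); vs R2: C2 (payoff 2); vs R3: C1 (payoff 2); vs R4: C3 (payoff 6).
Mutual best responses occur at (R3, C1) and (R4, C3); at each, neither player gains by switching.

(R3, C1) and (R4, C3)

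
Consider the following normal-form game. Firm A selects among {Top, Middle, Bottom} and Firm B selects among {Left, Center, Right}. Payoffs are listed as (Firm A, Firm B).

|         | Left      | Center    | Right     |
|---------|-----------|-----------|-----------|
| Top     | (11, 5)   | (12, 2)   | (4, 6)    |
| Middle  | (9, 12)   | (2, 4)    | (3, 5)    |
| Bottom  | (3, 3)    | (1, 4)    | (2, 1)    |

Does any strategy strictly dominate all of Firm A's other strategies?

A strategy is strictly dominant if it gives Firm A a strictly higher payoff than every other strategy, against every choice by the opponent.
Top strictly dominates: vs Left: 11 > each of {9, 3}; vs Center: 12 > each of {2, 1}; vs Right: 4 > each of {3, 2}.

Top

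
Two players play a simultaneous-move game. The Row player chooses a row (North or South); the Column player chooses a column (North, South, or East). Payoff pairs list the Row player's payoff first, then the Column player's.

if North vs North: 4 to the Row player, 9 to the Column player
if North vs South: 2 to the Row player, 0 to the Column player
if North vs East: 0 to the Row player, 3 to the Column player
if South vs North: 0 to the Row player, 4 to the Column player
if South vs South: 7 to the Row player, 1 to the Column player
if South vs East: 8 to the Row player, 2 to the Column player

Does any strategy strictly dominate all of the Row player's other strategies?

No strictly dominant strategy

A strategy is strictly dominant if it gives the Row player a strictly higher payoff than every other strategy, against every choice by the opponent.
North is not dominant: against South, South gives 7 > 2.
South is not dominant: against North, North gives 4 > 0.
No single strategy is best against every opponent action.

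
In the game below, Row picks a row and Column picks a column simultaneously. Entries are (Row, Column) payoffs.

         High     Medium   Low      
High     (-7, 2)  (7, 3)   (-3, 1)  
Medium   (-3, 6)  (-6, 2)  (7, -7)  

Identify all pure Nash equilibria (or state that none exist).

(High, Medium) and (Medium, High)

Check mutual best responses: a cell is a NE iff neither player can gain by unilaterally deviating.
Row's best responses — vs High: Medium (payoff -3); vs Medium: High (payoff 7); vs Low: Medium (payoff 7).
Column's best responses — vs High: Medium (payoff 3); vs Medium: High (payoff 6).
Mutual best responses occur at (High, Medium) and (Medium, High); at each, neither player gains by switching.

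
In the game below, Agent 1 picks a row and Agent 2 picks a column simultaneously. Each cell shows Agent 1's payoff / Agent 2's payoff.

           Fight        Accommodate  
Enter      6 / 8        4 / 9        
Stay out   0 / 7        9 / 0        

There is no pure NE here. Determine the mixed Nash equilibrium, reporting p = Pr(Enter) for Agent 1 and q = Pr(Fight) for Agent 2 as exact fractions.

In a mixed NE each player is indifferent between their pure strategies, so the opponent's mix sets the indifference.
Agent 2 indifferent between Fight and Accommodate: p·8 + (1−p)·7 = p·9 + (1−p)·0 ⟹ 7 + 1p = 0 + 9p ⟹ p = 7/8.
Agent 1 indifferent between Enter and Stay out: q·6 + (1−q)·4 = q·0 + (1−q)·9 ⟹ 4 + 2q = 9 + (-9)q ⟹ q = 5/11.

p = 7/8, q = 5/11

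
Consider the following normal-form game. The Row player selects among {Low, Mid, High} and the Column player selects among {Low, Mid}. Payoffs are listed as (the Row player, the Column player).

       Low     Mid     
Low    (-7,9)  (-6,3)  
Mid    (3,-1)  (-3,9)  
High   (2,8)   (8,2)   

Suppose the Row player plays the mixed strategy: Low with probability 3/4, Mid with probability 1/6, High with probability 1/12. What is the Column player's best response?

The Column player's best reply maximizes expected payoff against the mix.
Low: (3/4)·9 + (1/6)·(-1) + (1/12)·8 = 29/4
Mid: (3/4)·3 + (1/6)·9 + (1/12)·2 = 47/12
Highest expected payoff is 29/4, from Low.

Low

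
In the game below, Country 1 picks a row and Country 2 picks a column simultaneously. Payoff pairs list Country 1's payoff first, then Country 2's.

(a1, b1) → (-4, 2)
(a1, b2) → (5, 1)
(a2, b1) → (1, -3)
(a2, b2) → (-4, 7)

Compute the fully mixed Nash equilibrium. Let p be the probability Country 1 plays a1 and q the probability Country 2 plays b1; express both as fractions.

p = 10/11, q = 9/14

In a mixed NE each player is indifferent between their pure strategies, so the opponent's mix sets the indifference.
Country 2 indifferent between b1 and b2: p·2 + (1−p)·(-3) = p·1 + (1−p)·7 ⟹ (-3) + 5p = 7 + (-6)p ⟹ p = 10/11.
Country 1 indifferent between a1 and a2: q·(-4) + (1−q)·5 = q·1 + (1−q)·(-4) ⟹ 5 + (-9)q = (-4) + 5q ⟹ q = 9/14.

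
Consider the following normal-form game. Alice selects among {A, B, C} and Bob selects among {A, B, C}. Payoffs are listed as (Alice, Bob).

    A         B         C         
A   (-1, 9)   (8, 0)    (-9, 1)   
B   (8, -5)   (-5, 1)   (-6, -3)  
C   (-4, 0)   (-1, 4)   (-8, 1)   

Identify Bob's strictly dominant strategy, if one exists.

Check whether one of Bob's strategies beats all alternatives regardless of what the opponent does.
A is not dominant: against B, B gives 1 > -5.
B is not dominant: against A, A gives 9 > 0.
C is not dominant: against A, A gives 9 > 1.
No single strategy is best against every opponent action.

None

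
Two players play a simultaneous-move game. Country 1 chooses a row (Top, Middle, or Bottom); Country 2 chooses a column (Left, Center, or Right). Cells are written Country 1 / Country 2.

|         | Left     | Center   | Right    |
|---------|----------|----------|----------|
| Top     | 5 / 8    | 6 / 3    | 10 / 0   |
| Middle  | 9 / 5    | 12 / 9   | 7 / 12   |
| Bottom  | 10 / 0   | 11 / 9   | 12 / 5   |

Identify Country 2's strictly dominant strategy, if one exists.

Check whether one of Country 2's strategies beats all alternatives regardless of what the opponent does.
Left is not dominant: against Middle, Center gives 9 > 5.
Center is not dominant: against Top, Left gives 8 > 3.
Right is not dominant: against Top, Left gives 8 > 0.
No single strategy is best against every opponent action.

None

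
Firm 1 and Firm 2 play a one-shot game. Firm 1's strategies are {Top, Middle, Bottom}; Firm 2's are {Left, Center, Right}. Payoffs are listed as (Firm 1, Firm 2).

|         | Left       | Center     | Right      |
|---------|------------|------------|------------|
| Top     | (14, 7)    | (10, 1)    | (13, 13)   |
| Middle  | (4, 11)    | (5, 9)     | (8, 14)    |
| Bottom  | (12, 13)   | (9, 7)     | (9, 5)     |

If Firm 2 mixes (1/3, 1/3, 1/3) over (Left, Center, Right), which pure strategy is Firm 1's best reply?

Compute Firm 1's expected payoff from each pure strategy against the given mix.
Top: (1/3)·14 + (1/3)·10 + (1/3)·13 = 37/3
Middle: (1/3)·4 + (1/3)·5 + (1/3)·8 = 17/3
Bottom: (1/3)·12 + (1/3)·9 + (1/3)·9 = 10
Highest expected payoff is 37/3, from Top.

Top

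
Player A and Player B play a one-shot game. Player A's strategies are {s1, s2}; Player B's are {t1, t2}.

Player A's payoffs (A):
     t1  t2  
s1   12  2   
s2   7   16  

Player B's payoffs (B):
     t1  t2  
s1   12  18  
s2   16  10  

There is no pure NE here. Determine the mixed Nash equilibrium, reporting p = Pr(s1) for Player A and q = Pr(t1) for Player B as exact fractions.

Each player's mixing probability is pinned down by making the *other* player indifferent.
Player B indifferent between t1 and t2: p·12 + (1−p)·16 = p·18 + (1−p)·10 ⟹ 16 + (-4)p = 10 + 8p ⟹ p = 1/2.
Player A indifferent between s1 and s2: q·12 + (1−q)·2 = q·7 + (1−q)·16 ⟹ 2 + 10q = 16 + (-9)q ⟹ q = 14/19.

p = 1/2, q = 14/19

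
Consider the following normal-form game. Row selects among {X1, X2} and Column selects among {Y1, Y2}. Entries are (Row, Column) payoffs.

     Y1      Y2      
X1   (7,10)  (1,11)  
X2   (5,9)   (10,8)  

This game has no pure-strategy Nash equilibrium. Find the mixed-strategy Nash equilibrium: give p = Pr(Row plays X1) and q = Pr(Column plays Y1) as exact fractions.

Each player's mixing probability is pinned down by making the *other* player indifferent.
Column indifferent between Y1 and Y2: p·10 + (1−p)·9 = p·11 + (1−p)·8 ⟹ 9 + 1p = 8 + 3p ⟹ p = 1/2.
Row indifferent between X1 and X2: q·7 + (1−q)·1 = q·5 + (1−q)·10 ⟹ 1 + 6q = 10 + (-5)q ⟹ q = 9/11.

p = 1/2, q = 9/11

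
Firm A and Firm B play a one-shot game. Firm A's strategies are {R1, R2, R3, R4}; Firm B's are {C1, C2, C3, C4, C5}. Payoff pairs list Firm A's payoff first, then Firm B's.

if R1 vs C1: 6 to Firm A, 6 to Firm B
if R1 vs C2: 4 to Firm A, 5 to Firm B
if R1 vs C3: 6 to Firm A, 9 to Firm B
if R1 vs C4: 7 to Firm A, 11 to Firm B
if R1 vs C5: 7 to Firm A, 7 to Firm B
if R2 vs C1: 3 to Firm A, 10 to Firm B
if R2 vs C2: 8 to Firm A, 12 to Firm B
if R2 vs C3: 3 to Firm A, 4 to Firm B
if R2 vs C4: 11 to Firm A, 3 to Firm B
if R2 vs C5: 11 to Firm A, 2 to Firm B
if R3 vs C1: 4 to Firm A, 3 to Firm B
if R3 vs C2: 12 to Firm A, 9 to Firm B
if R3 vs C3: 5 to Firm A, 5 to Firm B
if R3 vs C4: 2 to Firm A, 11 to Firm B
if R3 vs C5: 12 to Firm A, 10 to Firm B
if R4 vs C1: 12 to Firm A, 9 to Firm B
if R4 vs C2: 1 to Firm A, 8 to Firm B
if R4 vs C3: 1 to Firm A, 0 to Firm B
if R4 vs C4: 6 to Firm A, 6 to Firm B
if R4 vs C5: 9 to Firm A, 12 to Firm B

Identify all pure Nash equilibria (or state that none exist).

A profile is a Nash equilibrium when each player is best-responding to the other.
Firm A's best responses — vs C1: R4 (payoff 12); vs C2: R3 (payoff 12); vs C3: R1 (payoff 6); vs C4: R2 (payoff 11); vs C5: R3 (payoff 12).
Firm B's best responses — vs R1: C4 (payoff 11); vs R2: C2 (payoff 12); vs R3: C4 (payoff 11); vs R4: C5 (payoff 12).
No cell has both players best-responding. For instance, Firm A's best reply to C3 is R1, but against R1 Firm B prefers C4 over C3.

No pure-strategy Nash equilibrium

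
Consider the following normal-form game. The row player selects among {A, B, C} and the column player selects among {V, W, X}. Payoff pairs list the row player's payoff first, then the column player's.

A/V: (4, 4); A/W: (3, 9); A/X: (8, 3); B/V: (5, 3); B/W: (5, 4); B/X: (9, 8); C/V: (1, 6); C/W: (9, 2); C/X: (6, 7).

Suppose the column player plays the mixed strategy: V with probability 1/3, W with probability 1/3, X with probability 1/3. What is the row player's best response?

B

The row player's best reply maximizes expected payoff against the mix.
A: (1/3)·4 + (1/3)·3 + (1/3)·8 = 5
B: (1/3)·5 + (1/3)·5 + (1/3)·9 = 19/3
C: (1/3)·1 + (1/3)·9 + (1/3)·6 = 16/3
Highest expected payoff is 19/3, from B.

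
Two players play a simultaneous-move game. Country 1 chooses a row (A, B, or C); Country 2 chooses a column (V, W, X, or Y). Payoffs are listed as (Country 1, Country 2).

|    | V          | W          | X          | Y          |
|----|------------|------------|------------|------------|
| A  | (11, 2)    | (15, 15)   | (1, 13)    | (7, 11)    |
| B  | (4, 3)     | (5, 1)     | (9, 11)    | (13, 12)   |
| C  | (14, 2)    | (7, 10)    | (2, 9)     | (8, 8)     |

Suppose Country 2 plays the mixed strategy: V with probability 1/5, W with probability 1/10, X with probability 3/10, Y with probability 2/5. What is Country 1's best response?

B

Country 1's best reply maximizes expected payoff against the mix.
A: (1/5)·11 + (1/10)·15 + (3/10)·1 + (2/5)·7 = 34/5
B: (1/5)·4 + (1/10)·5 + (3/10)·9 + (2/5)·13 = 46/5
C: (1/5)·14 + (1/10)·7 + (3/10)·2 + (2/5)·8 = 73/10
Highest expected payoff is 46/5, from B.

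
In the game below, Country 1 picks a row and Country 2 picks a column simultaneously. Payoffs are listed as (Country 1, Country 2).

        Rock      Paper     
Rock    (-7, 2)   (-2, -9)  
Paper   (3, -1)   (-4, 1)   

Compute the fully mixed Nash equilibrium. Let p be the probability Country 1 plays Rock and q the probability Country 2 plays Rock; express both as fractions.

p = 2/13, q = 1/6

In a mixed NE each player is indifferent between their pure strategies, so the opponent's mix sets the indifference.
Country 2 indifferent between Rock and Paper: p·2 + (1−p)·(-1) = p·(-9) + (1−p)·1 ⟹ (-1) + 3p = 1 + (-10)p ⟹ p = 2/13.
Country 1 indifferent between Rock and Paper: q·(-7) + (1−q)·(-2) = q·3 + (1−q)·(-4) ⟹ (-2) + (-5)q = (-4) + 7q ⟹ q = 1/6.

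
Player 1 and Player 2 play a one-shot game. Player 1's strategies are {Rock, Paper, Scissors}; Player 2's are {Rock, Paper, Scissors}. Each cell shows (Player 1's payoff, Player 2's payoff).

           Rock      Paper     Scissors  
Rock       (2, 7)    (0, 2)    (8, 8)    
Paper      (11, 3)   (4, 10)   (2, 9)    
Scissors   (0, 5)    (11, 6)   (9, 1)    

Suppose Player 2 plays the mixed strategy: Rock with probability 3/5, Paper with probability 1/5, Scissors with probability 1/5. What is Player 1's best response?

Compute Player 1's expected payoff from each pure strategy against the given mix.
Rock: (3/5)·2 + (1/5)·0 + (1/5)·8 = 14/5
Paper: (3/5)·11 + (1/5)·4 + (1/5)·2 = 39/5
Scissors: (3/5)·0 + (1/5)·11 + (1/5)·9 = 4
Highest expected payoff is 39/5, from Paper.

Paper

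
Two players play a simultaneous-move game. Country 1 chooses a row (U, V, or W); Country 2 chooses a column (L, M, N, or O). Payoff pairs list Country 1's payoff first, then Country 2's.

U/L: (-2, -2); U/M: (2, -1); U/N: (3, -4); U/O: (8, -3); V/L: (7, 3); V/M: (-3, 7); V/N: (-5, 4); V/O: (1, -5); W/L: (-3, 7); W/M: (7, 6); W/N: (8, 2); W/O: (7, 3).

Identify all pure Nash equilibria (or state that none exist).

Find each player's best response to every opponent strategy; NE are the intersections.
Country 1's best responses — vs L: V (payoff 7); vs M: W (payoff 7); vs N: W (payoff 8); vs O: U (payoff 8).
Country 2's best responses — vs U: M (payoff -1); vs V: M (payoff 7); vs W: L (payoff 7).
No cell has both players best-responding. For instance, Country 1's best reply to O is U, but against U Country 2 prefers M over O.

None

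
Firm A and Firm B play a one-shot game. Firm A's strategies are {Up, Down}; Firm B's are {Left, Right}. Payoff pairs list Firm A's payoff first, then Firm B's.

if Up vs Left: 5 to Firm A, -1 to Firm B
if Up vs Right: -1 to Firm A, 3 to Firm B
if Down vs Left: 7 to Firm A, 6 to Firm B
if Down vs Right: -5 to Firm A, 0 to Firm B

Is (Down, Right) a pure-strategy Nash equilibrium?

No

Holding Firm B at Right: Firm A gets -5 from Down but could get -1 by switching to Up. Firm A has a profitable deviation.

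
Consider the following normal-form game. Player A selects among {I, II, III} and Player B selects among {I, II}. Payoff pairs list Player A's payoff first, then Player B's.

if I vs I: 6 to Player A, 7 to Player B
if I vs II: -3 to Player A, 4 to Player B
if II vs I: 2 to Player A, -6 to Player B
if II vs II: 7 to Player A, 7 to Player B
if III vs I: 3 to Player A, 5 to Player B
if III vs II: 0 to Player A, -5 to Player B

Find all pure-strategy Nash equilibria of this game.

(I, I) and (II, II)

Find each player's best response to every opponent strategy; NE are the intersections.
Player A's best responses — vs I: I (payoff 6); vs II: II (payoff 7).
Player B's best responses — vs I: I (payoff 7); vs II: II (payoff 7); vs III: I (payoff 5).
Mutual best responses occur at (I, I) and (II, II); at each, neither player gains by switching.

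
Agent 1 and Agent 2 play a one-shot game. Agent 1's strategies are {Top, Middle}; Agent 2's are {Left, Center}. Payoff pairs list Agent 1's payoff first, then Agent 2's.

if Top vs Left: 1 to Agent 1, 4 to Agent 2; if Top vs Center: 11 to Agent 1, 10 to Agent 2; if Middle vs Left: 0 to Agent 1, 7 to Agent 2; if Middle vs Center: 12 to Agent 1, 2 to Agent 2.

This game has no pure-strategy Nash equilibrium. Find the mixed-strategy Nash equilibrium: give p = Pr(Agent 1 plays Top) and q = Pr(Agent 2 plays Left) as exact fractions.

p = 5/11, q = 1/2

In a mixed NE each player is indifferent between their pure strategies, so the opponent's mix sets the indifference.
Agent 2 indifferent between Left and Center: p·4 + (1−p)·7 = p·10 + (1−p)·2 ⟹ 7 + (-3)p = 2 + 8p ⟹ p = 5/11.
Agent 1 indifferent between Top and Middle: q·1 + (1−q)·11 = q·0 + (1−q)·12 ⟹ 11 + (-10)q = 12 + (-12)q ⟹ q = 1/2.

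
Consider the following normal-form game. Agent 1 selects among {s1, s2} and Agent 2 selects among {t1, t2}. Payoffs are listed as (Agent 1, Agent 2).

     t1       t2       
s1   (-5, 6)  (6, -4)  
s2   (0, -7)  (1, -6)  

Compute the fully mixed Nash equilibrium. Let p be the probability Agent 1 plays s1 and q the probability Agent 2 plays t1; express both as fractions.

p = 1/11, q = 1/2

Each player's mixing probability is pinned down by making the *other* player indifferent.
Agent 2 indifferent between t1 and t2: p·6 + (1−p)·(-7) = p·(-4) + (1−p)·(-6) ⟹ (-7) + 13p = (-6) + 2p ⟹ p = 1/11.
Agent 1 indifferent between s1 and s2: q·(-5) + (1−q)·6 = q·0 + (1−q)·1 ⟹ 6 + (-11)q = 1 + (-1)q ⟹ q = 1/2.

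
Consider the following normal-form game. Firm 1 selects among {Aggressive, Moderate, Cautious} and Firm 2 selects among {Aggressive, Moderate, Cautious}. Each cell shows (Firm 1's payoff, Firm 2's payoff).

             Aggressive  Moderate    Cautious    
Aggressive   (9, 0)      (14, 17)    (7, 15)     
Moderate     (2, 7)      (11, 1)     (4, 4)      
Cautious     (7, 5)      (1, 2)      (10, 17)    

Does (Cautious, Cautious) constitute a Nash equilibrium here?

Holding Firm 2 at Cautious: Firm 1 gets 10 from Cautious, versus 7 from Aggressive, 4 from Moderate. No profitable deviation for Firm 1.
Holding Firm 1 at Cautious: Firm 2 gets 17 from Cautious, versus 5 from Aggressive, 2 from Moderate. No profitable deviation for Firm 2 either.

Yes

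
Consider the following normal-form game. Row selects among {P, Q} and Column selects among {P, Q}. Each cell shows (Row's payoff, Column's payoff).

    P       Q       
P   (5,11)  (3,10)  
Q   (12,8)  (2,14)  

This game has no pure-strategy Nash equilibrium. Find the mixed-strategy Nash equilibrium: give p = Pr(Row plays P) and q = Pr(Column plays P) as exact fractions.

p = 6/7, q = 1/8

Each player's mixing probability is pinned down by making the *other* player indifferent.
Column indifferent between P and Q: p·11 + (1−p)·8 = p·10 + (1−p)·14 ⟹ 8 + 3p = 14 + (-4)p ⟹ p = 6/7.
Row indifferent between P and Q: q·5 + (1−q)·3 = q·12 + (1−q)·2 ⟹ 3 + 2q = 2 + 10q ⟹ q = 1/8.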